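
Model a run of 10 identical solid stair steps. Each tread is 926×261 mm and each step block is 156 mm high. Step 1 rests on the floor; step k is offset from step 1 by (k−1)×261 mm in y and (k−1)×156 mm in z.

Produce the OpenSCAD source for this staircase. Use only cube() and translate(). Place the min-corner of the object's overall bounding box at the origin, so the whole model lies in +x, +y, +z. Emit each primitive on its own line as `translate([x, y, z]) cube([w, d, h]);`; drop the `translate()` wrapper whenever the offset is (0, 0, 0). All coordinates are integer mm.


cube([926, 261, 156]);
translate([0, 261, 156]) cube([926, 261, 156]);
translate([0, 522, 312]) cube([926, 261, 156]);
translate([0, 783, 468]) cube([926, 261, 156]);
translate([0, 1044, 624]) cube([926, 261, 156]);
translate([0, 1305, 780]) cube([926, 261, 156]);
translate([0, 1566, 936]) cube([926, 261, 156]);
translate([0, 1827, 1092]) cube([926, 261, 156]);
translate([0, 2088, 1248]) cube([926, 261, 156]);
translate([0, 2349, 1404]) cube([926, 261, 156]);


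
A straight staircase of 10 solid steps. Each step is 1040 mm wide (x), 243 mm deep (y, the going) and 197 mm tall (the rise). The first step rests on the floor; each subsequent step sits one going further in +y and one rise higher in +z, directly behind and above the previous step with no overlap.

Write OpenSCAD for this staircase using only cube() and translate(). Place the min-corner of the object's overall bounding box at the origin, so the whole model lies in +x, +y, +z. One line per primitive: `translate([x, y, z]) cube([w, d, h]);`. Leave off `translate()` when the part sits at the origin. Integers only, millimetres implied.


cube([1040, 243, 197]);
translate([0, 243, 197]) cube([1040, 243, 197]);
translate([0, 486, 394]) cube([1040, 243, 197]);
translate([0, 729, 591]) cube([1040, 243, 197]);
translate([0, 972, 788]) cube([1040, 243, 197]);
translate([0, 1215, 985]) cube([1040, 243, 197]);
translate([0, 1458, 1182]) cube([1040, 243, 197]);
translate([0, 1701, 1379]) cube([1040, 243, 197]);
translate([0, 1944, 1576]) cube([1040, 243, 197]);
translate([0, 2187, 1773]) cube([1040, 243, 197]);


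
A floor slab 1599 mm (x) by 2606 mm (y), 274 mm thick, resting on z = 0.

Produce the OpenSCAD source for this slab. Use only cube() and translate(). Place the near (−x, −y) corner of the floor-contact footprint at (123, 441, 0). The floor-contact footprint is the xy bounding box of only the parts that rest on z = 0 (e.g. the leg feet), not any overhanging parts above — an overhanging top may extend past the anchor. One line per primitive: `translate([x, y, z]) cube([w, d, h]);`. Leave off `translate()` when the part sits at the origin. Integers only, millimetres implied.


translate([123, 441, 0]) cube([1599, 2606, 274]);


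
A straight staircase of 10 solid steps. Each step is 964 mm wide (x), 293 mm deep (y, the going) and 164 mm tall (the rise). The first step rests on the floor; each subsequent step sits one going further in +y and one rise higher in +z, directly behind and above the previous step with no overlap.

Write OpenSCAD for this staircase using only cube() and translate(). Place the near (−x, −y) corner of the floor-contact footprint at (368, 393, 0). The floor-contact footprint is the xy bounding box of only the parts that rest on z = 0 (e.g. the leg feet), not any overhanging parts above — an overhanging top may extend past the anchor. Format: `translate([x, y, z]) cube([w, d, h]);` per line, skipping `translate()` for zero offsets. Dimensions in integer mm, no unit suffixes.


translate([368, 393, 0]) cube([964, 293, 164]);
translate([368, 686, 164]) cube([964, 293, 164]);
translate([368, 979, 328]) cube([964, 293, 164]);
translate([368, 1272, 492]) cube([964, 293, 164]);
translate([368, 1565, 656]) cube([964, 293, 164]);
translate([368, 1858, 820]) cube([964, 293, 164]);
translate([368, 2151, 984]) cube([964, 293, 164]);
translate([368, 2444, 1148]) cube([964, 293, 164]);
translate([368, 2737, 1312]) cube([964, 293, 164]);
translate([368, 3030, 1476]) cube([964, 293, 164]);


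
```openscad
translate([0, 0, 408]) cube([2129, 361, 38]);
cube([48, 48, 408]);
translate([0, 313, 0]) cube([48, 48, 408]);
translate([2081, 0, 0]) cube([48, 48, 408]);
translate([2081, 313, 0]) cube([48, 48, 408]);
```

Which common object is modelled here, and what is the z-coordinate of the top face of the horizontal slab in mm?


A bench. The seat-top height is 446 mm.

A long slab on four corner posts — a bench. The slab sits at z = 408 with thickness 38, so the top is 408 + 38 = 446 mm.


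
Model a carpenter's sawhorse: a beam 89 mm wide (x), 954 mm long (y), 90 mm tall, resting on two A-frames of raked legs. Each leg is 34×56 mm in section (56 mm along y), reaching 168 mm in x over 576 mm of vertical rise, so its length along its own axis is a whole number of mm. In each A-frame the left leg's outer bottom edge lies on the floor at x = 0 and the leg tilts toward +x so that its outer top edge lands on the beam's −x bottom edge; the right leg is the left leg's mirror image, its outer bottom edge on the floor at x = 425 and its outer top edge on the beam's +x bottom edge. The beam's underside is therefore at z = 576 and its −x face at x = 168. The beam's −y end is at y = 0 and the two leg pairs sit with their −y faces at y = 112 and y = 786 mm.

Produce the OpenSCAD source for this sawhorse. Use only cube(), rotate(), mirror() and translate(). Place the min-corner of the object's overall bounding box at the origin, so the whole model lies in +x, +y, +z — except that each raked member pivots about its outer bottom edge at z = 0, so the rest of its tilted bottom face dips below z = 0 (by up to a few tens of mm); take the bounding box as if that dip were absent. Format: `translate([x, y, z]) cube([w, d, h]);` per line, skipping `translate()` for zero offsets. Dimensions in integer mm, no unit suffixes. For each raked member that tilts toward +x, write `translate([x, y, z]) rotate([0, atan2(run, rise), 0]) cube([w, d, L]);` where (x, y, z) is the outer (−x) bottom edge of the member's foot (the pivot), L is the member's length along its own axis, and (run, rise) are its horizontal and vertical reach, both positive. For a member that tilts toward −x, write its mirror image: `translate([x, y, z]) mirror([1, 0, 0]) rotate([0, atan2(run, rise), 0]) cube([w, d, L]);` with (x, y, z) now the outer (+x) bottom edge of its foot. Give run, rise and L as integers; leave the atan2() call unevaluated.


// leg length = √(168² + 576²) = 600
// right-leg outer foot x = 2·168 + 89 = 425
// beam min-corner = (168, 0, 576)
translate([168, 0, 576]) cube([89, 954, 90]);
translate([0, 112, 0]) rotate([0, atan2(168, 576), 0]) cube([34, 56, 600]);
translate([425, 112, 0]) mirror([1, 0, 0]) rotate([0, atan2(168, 576), 0]) cube([34, 56, 600]);
translate([0, 786, 0]) rotate([0, atan2(168, 576), 0]) cube([34, 56, 600]);
translate([425, 786, 0]) mirror([1, 0, 0]) rotate([0, atan2(168, 576), 0]) cube([34, 56, 600]);


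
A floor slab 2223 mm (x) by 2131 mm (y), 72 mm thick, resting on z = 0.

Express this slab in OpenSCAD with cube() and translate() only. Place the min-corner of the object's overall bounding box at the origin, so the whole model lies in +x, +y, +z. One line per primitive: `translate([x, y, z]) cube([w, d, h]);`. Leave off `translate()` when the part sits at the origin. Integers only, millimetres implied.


cube([2223, 2131, 72]);


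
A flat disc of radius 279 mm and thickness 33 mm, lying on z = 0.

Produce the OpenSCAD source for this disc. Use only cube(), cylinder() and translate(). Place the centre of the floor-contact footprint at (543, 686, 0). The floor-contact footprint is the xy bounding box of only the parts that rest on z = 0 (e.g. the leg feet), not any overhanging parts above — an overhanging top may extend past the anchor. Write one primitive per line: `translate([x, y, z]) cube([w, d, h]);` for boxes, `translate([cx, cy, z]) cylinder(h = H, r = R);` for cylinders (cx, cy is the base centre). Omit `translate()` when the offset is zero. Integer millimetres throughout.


translate([543, 686, 0]) cylinder(h = 33, r = 279);


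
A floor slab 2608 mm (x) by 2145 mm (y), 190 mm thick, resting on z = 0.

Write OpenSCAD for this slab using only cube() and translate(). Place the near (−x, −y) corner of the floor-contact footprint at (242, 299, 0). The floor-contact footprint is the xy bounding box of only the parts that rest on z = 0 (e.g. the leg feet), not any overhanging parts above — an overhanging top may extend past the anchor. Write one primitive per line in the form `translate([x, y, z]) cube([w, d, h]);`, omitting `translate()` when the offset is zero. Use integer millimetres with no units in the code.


translate([242, 299, 0]) cube([2608, 2145, 190]);


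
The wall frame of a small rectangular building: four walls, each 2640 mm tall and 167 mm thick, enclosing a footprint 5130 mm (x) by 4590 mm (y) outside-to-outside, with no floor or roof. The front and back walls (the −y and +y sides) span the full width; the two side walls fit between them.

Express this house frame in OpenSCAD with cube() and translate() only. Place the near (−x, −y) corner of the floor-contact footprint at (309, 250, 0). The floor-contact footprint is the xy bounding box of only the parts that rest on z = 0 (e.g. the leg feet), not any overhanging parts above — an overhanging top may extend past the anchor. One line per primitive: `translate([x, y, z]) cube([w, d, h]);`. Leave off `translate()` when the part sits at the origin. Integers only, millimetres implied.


translate([309, 250, 0]) cube([5130, 167, 2640]);
translate([309, 4673, 0]) cube([5130, 167, 2640]);
translate([309, 417, 0]) cube([167, 4256, 2640]);
translate([5272, 417, 0]) cube([167, 4256, 2640]);


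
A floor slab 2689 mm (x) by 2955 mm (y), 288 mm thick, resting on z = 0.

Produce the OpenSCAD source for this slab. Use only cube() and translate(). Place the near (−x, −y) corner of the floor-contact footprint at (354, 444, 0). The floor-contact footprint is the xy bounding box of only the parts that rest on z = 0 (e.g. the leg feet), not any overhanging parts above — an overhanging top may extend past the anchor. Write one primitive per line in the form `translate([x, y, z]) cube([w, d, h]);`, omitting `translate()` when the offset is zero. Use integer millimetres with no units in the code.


translate([354, 444, 0]) cube([2689, 2955, 288]);


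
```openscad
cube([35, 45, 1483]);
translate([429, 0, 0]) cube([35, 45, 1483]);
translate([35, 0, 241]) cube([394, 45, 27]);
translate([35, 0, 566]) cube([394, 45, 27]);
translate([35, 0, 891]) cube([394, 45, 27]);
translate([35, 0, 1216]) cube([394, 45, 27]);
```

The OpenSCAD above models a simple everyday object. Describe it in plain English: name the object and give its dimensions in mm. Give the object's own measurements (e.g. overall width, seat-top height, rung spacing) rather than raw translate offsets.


A straight ladder. Two 35×45 mm vertical rails, 1483 mm tall, stand 464 mm apart (outside-to-outside) with their front faces coplanar on the −y side. 4 rungs, each 45 mm deep and 27 mm tall, span between the inner faces of the rails, front faces flush with the rails. The lowest rung's underside is at z = 241 mm and rungs are spaced 325 mm apart (underside to underside).


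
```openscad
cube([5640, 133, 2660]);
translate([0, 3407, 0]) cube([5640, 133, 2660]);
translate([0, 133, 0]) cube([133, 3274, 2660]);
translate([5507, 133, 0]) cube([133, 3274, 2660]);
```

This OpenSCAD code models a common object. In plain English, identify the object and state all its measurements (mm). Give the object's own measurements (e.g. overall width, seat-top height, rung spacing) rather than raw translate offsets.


The wall frame of a small rectangular building: four walls, each 2660 mm tall and 133 mm thick, enclosing a footprint 5640 mm (x) by 3540 mm (y) outside-to-outside, with no floor or roof. The front and back walls (the −y and +y sides) span the full width; the two side walls fit between them.


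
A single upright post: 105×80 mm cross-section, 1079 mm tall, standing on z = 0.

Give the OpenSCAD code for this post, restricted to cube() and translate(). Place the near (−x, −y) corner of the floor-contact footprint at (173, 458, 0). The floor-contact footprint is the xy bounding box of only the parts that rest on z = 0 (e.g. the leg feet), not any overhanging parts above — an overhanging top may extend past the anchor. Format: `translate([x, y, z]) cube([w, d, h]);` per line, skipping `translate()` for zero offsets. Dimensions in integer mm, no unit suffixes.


translate([173, 458, 0]) cube([105, 80, 1079]);


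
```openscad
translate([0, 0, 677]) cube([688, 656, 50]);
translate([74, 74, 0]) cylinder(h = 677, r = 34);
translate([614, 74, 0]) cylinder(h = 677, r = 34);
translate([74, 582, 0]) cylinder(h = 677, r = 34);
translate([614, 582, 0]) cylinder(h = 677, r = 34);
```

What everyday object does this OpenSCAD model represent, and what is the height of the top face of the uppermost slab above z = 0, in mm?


A table. The table height is 727 mm.

A 688×656×50 slab sits at z = 677 on four Ø68 mm round legs — a table. The top surface is at 677 + 50 = 727 mm.


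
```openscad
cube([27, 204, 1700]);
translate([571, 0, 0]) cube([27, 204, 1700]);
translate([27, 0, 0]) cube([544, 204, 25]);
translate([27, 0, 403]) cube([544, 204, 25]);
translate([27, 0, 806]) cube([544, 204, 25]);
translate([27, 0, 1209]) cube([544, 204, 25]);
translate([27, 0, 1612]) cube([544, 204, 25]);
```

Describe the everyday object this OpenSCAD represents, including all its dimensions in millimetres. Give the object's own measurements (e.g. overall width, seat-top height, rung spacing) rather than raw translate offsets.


An open bookshelf. Two side panels, each 27 mm thick, 204 mm deep and 1700 mm tall, stand 598 mm apart (outside-to-outside). Between them sit 5 shelves, each 25 mm thick and 204 mm deep, spanning the full gap between the sides. The bottom shelf rests on the floor (its underside at z = 0) and the clear gap between one shelf's top and the next shelf's underside is 378 mm.


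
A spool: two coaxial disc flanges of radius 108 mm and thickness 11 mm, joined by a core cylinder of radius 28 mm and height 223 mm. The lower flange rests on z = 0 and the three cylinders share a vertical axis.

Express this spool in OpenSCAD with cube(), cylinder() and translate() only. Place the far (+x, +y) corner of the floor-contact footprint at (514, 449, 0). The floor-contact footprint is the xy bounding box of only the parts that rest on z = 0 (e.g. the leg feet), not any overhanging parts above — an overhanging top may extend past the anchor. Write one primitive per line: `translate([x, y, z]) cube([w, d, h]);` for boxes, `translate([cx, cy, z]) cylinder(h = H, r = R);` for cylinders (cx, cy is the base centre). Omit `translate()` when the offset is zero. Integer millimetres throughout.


translate([406, 341, 0]) cylinder(h = 11, r = 108);
translate([406, 341, 11]) cylinder(h = 223, r = 28);
translate([406, 341, 234]) cylinder(h = 11, r = 108);


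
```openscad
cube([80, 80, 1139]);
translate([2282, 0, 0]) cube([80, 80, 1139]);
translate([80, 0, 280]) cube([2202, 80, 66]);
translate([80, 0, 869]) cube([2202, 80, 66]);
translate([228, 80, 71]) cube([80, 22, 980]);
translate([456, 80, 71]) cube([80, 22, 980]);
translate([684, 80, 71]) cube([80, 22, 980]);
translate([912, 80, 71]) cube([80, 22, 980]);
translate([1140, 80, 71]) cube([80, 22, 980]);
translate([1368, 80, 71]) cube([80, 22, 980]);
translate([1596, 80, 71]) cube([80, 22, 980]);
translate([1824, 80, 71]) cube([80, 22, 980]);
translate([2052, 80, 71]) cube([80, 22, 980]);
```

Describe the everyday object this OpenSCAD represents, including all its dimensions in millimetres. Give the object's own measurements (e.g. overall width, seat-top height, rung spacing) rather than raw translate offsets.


A fence section. Two 80×80 mm posts, 1139 mm tall, stand on the floor with a clear span of 2202 mm between their inner faces. Two horizontal rails of 80×66 mm section span the gap between the posts with their undersides at z = 280 mm and z = 869 mm, flush with the posts' −y face. 9 pickets, each 80 mm wide, 22 mm thick and 980 mm tall, are fixed to the +y face of the rails with their bottoms at z = 71 mm, spaced across the span with a 148 mm gap after the −x post and between neighbouring pickets, with 150 mm left before the +x post.


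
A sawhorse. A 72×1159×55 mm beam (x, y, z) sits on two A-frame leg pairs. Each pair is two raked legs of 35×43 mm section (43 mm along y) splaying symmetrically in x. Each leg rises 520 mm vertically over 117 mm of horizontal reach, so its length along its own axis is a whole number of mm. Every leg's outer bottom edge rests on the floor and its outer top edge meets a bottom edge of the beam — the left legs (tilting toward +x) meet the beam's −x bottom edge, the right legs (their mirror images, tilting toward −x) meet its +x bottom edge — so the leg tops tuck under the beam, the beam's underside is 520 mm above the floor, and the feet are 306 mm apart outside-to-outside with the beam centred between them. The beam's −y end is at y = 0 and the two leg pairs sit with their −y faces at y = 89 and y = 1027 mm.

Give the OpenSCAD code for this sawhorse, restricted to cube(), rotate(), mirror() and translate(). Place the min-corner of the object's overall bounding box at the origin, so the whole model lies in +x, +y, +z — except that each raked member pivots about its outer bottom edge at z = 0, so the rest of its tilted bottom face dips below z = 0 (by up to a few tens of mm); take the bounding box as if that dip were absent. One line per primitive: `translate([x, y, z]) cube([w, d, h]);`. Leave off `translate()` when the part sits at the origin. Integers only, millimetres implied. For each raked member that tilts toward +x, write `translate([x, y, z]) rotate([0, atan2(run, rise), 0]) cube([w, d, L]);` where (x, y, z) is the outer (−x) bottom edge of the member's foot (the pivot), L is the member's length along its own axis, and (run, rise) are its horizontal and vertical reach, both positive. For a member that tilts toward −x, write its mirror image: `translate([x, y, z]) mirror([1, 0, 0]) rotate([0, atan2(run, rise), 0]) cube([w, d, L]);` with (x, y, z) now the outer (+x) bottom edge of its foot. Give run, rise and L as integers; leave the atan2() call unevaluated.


// leg length = √(117² + 520²) = 533
// right-leg outer foot x = 2·117 + 72 = 306
// beam min-corner = (117, 0, 520)
translate([117, 0, 520]) cube([72, 1159, 55]);
translate([0, 89, 0]) rotate([0, atan2(117, 520), 0]) cube([35, 43, 533]);
translate([306, 89, 0]) mirror([1, 0, 0]) rotate([0, atan2(117, 520), 0]) cube([35, 43, 533]);
translate([0, 1027, 0]) rotate([0, atan2(117, 520), 0]) cube([35, 43, 533]);
translate([306, 1027, 0]) mirror([1, 0, 0]) rotate([0, atan2(117, 520), 0]) cube([35, 43, 533]);


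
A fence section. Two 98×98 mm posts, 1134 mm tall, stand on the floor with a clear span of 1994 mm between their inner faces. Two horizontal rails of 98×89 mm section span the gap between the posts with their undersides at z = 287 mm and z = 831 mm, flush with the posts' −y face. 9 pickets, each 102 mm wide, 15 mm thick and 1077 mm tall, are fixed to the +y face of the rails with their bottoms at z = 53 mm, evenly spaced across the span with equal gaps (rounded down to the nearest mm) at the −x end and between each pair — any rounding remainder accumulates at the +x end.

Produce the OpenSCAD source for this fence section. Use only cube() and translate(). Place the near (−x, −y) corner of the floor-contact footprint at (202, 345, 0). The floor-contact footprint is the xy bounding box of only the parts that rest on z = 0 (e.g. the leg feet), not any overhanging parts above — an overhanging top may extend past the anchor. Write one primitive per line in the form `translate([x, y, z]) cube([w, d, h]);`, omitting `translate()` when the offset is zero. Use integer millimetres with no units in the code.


translate([202, 345, 0]) cube([98, 98, 1134]);
translate([2294, 345, 0]) cube([98, 98, 1134]);
translate([300, 345, 287]) cube([1994, 98, 89]);
translate([300, 345, 831]) cube([1994, 98, 89]);
translate([407, 443, 53]) cube([102, 15, 1077]);
translate([616, 443, 53]) cube([102, 15, 1077]);
translate([825, 443, 53]) cube([102, 15, 1077]);
translate([1034, 443, 53]) cube([102, 15, 1077]);
translate([1243, 443, 53]) cube([102, 15, 1077]);
translate([1452, 443, 53]) cube([102, 15, 1077]);
translate([1661, 443, 53]) cube([102, 15, 1077]);
translate([1870, 443, 53]) cube([102, 15, 1077]);
translate([2079, 443, 53]) cube([102, 15, 1077]);


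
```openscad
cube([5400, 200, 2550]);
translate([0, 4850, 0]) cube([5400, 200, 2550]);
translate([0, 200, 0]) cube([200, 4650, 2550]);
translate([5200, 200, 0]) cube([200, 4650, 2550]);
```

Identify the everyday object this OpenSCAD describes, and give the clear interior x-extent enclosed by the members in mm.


A house (or room) frame. The interior width is 5000 mm.

Four 2550 mm walls enclosing a rectangle with no floor or roof — a room or house frame. Outside width is 5400 mm and wall thickness is 200 mm, so the interior width is 5400 − 2 × 200 = 5000 mm.


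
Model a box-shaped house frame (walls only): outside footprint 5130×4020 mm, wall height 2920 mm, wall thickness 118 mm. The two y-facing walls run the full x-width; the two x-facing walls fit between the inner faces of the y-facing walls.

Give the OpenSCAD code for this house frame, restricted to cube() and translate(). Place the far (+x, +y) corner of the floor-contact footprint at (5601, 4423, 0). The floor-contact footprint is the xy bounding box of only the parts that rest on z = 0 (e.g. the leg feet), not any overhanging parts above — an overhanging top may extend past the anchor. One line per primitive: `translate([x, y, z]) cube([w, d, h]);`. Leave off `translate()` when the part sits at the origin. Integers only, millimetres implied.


translate([471, 403, 0]) cube([5130, 118, 2920]);
translate([471, 4305, 0]) cube([5130, 118, 2920]);
translate([471, 521, 0]) cube([118, 3784, 2920]);
translate([5483, 521, 0]) cube([118, 3784, 2920]);


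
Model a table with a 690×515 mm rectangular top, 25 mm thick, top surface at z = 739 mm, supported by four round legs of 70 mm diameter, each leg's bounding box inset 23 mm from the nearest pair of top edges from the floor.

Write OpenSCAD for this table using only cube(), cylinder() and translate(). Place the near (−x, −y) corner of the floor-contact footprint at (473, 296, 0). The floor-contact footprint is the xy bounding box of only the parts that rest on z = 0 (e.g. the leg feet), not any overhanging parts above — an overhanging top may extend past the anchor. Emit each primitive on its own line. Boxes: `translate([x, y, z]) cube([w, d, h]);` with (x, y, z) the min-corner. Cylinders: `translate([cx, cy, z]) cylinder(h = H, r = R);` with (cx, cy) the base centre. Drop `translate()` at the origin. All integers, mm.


// leg_h = 739 - 25 = 714
translate([450, 273, 714]) cube([690, 515, 25]);
translate([508, 331, 0]) cylinder(h = 714, r = 35);
translate([1082, 331, 0]) cylinder(h = 714, r = 35);
translate([508, 730, 0]) cylinder(h = 714, r = 35);
translate([1082, 730, 0]) cylinder(h = 714, r = 35);


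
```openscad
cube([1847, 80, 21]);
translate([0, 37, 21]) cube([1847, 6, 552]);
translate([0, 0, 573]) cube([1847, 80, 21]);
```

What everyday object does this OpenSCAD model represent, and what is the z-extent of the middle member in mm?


An I-beam. The web height is 552 mm.

Two wide flanges with a thin centred web — an I-beam. Overall 594 mm minus two 21 mm flanges gives a web of 594 − 2·21 = 552 mm.


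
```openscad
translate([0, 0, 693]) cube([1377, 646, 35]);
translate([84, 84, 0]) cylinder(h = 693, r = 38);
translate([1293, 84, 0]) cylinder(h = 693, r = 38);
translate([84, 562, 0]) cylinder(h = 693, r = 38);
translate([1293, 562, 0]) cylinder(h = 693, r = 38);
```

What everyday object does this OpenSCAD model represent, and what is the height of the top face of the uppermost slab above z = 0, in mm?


A table. The table height is 728 mm.

A 1377×646×35 slab sits at z = 693 on four Ø76 mm round legs — a table. The top surface is at 693 + 35 = 728 mm.


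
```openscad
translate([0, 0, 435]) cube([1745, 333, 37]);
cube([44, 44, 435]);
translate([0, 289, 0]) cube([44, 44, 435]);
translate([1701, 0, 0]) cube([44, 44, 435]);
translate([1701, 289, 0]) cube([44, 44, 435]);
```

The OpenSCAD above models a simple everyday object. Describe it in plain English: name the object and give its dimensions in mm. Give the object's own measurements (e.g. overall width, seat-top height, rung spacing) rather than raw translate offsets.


A long wooden bench with a 1745 mm (x) × 333 mm (y) seat, 37 mm thick, its top surface 472 mm above the floor. Four 44 mm square legs at the seat corners, flush with the edges, run from z = 0 to the seat underside.


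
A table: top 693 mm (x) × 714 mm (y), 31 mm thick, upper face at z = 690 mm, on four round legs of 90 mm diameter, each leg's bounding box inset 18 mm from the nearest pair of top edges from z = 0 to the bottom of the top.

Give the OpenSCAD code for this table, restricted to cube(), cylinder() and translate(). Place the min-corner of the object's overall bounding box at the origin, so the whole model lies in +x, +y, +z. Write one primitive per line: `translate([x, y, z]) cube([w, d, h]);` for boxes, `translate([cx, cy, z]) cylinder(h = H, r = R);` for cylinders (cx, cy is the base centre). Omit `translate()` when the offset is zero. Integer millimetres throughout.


translate([0, 0, 659]) cube([693, 714, 31]);
translate([63, 63, 0]) cylinder(h = 659, r = 45);
translate([630, 63, 0]) cylinder(h = 659, r = 45);
translate([63, 651, 0]) cylinder(h = 659, r = 45);
translate([630, 651, 0]) cylinder(h = 659, r = 45);


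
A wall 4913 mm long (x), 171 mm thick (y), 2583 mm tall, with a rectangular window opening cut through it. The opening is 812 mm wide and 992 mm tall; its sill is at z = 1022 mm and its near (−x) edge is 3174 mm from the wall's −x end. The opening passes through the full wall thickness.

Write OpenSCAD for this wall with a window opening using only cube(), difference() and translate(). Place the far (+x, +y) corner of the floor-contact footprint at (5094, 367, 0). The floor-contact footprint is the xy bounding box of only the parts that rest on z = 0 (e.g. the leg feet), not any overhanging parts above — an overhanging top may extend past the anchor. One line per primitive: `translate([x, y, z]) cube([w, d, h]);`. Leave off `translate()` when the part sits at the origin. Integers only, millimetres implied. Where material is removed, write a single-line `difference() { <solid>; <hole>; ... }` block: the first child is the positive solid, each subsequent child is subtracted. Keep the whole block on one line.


difference() { translate([181, 196, 0]) cube([4913, 171, 2583]); translate([3355, 196, 1022]) cube([812, 171, 992]); }


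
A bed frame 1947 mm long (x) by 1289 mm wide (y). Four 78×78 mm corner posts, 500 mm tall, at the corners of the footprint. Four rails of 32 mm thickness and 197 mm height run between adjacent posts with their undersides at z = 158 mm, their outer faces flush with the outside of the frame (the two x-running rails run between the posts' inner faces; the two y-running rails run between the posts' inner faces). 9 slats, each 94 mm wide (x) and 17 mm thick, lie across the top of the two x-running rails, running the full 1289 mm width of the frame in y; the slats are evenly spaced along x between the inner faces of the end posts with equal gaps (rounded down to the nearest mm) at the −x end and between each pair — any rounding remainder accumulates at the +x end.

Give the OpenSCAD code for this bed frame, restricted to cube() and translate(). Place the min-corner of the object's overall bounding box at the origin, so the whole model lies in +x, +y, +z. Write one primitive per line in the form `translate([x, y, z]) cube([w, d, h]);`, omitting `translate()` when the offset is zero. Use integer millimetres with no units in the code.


// slat z = rail_z + rail_h = 158 + 197 = 355
// slat gap = ⌊(1791 − 9·94) / 10⌋ = 94
cube([78, 78, 500]);
translate([0, 1211, 0]) cube([78, 78, 500]);
translate([1869, 0, 0]) cube([78, 78, 500]);
translate([1869, 1211, 0]) cube([78, 78, 500]);
translate([78, 0, 158]) cube([1791, 32, 197]);
translate([78, 1257, 158]) cube([1791, 32, 197]);
translate([0, 78, 158]) cube([32, 1133, 197]);
translate([1915, 78, 158]) cube([32, 1133, 197]);
translate([172, 0, 355]) cube([94, 1289, 17]);
translate([360, 0, 355]) cube([94, 1289, 17]);
translate([548, 0, 355]) cube([94, 1289, 17]);
translate([736, 0, 355]) cube([94, 1289, 17]);
translate([924, 0, 355]) cube([94, 1289, 17]);
translate([1112, 0, 355]) cube([94, 1289, 17]);
translate([1300, 0, 355]) cube([94, 1289, 17]);
translate([1488, 0, 355]) cube([94, 1289, 17]);
translate([1676, 0, 355]) cube([94, 1289, 17]);


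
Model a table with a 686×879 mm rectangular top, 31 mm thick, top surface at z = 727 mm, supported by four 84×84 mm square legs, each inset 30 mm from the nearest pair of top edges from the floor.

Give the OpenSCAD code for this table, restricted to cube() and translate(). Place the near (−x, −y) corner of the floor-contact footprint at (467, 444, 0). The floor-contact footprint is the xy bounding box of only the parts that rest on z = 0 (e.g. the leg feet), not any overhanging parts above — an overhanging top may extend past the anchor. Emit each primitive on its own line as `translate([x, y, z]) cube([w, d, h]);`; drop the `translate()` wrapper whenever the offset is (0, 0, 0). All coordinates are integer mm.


translate([437, 414, 696]) cube([686, 879, 31]);
translate([467, 444, 0]) cube([84, 84, 696]);
translate([1009, 444, 0]) cube([84, 84, 696]);
translate([467, 1179, 0]) cube([84, 84, 696]);
translate([1009, 1179, 0]) cube([84, 84, 696]);


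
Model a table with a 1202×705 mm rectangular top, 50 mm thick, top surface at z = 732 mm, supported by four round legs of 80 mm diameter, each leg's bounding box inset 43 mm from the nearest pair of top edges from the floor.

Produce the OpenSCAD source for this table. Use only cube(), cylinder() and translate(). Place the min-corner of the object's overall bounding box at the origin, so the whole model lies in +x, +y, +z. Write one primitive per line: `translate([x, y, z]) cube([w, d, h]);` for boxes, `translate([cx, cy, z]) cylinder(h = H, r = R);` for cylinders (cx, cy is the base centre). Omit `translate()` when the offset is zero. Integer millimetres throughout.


translate([0, 0, 682]) cube([1202, 705, 50]);
translate([83, 83, 0]) cylinder(h = 682, r = 40);
translate([1119, 83, 0]) cylinder(h = 682, r = 40);
translate([83, 622, 0]) cylinder(h = 682, r = 40);
translate([1119, 622, 0]) cylinder(h = 682, r = 40);


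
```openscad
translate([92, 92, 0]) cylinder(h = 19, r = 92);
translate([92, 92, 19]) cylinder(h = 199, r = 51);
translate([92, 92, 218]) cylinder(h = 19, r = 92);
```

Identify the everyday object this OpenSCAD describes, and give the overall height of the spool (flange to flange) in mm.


A spool. The overall height is 237 mm.

Three coaxial cylinders, large–small–large — a spool. Two 19 mm flanges and a 199 mm core give 19 + 199 + 19 = 237 mm.


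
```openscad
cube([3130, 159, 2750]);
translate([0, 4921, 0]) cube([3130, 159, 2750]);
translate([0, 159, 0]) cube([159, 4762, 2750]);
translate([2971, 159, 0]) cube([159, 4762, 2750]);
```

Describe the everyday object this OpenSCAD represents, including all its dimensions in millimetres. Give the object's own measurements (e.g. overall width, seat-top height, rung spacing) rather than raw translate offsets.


The wall frame of a small rectangular building: four walls, each 2750 mm tall and 159 mm thick, enclosing a footprint 3130 mm (x) by 5080 mm (y) outside-to-outside, with no floor or roof. The front and back walls (the −y and +y sides) span the full width; the two side walls fit between them.


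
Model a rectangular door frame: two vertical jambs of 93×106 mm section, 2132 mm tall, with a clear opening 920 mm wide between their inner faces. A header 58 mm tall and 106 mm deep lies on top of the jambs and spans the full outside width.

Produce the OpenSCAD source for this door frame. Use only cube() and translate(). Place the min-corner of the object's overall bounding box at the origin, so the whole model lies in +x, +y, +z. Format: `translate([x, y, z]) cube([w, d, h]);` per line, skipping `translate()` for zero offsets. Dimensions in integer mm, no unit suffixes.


cube([93, 106, 2132]);
translate([1013, 0, 0]) cube([93, 106, 2132]);
translate([0, 0, 2132]) cube([1106, 106, 58]);


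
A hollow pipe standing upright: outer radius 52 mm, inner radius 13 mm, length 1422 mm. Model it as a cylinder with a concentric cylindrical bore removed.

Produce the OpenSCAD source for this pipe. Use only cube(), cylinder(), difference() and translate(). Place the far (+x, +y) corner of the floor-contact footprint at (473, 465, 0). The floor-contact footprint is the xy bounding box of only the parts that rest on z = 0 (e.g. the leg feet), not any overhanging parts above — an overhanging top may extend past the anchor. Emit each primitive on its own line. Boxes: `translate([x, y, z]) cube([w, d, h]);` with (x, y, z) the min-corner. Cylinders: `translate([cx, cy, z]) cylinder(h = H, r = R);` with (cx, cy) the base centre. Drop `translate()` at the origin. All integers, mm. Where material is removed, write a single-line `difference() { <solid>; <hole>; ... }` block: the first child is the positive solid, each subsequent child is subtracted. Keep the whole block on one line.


difference() { translate([421, 413, 0]) cylinder(h = 1422, r = 52); translate([421, 413, 0]) cylinder(h = 1422, r = 13); }


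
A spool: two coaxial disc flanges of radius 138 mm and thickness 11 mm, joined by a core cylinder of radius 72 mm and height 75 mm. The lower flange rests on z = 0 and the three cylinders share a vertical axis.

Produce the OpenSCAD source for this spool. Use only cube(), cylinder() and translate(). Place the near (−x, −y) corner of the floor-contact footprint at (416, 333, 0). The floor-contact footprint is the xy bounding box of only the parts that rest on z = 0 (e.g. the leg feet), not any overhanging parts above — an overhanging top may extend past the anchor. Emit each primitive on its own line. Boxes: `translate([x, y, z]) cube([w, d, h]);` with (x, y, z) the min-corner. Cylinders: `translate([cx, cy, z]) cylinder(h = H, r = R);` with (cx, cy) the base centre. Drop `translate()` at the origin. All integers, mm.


translate([554, 471, 0]) cylinder(h = 11, r = 138);
translate([554, 471, 11]) cylinder(h = 75, r = 72);
translate([554, 471, 86]) cylinder(h = 11, r = 138);


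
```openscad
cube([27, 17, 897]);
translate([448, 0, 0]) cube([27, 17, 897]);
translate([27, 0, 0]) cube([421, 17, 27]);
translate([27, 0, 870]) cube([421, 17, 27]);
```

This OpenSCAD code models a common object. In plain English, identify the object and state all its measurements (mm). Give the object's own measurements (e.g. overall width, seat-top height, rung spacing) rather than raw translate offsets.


A rectangular picture frame lying in the x–z plane (depth along y). The opening is 421 mm wide (x) by 843 mm tall (z), surrounded by a border 27 mm wide on all four sides. The frame is 17 mm deep and is made of two full-height vertical stiles with two horizontal rails fitted between them.


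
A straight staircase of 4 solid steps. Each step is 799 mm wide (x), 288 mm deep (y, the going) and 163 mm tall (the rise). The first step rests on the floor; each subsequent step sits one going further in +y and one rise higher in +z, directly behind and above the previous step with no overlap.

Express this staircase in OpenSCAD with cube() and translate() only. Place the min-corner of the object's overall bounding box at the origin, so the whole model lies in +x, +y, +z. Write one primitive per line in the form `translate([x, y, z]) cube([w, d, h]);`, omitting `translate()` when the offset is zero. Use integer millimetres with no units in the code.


cube([799, 288, 163]);
translate([0, 288, 163]) cube([799, 288, 163]);
translate([0, 576, 326]) cube([799, 288, 163]);
translate([0, 864, 489]) cube([799, 288, 163]);


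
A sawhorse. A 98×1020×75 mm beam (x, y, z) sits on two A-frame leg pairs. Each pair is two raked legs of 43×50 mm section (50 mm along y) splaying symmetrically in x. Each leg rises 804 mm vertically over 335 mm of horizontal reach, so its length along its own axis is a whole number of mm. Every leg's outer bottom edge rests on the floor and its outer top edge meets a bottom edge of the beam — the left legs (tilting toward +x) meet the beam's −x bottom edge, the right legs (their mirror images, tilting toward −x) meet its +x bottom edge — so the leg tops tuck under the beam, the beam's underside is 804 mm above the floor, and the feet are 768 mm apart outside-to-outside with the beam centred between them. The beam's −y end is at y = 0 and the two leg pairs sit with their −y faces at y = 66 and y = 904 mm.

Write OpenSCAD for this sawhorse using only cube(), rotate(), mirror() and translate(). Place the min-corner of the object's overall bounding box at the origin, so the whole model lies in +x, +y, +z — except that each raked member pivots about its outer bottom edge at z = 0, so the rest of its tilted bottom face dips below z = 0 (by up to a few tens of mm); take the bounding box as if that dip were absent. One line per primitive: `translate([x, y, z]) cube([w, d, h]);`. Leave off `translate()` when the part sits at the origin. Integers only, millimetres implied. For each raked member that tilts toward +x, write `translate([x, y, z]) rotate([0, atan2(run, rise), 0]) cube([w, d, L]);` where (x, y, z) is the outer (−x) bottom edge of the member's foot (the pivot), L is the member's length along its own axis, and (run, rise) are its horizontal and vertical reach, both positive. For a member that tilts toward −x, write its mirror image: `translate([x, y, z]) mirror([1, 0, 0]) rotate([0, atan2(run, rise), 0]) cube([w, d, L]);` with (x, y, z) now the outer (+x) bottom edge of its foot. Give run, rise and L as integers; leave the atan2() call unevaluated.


// leg length = √(335² + 804²) = 871
// right-leg outer foot x = 2·335 + 98 = 768
// beam min-corner = (335, 0, 804)
translate([335, 0, 804]) cube([98, 1020, 75]);
translate([0, 66, 0]) rotate([0, atan2(335, 804), 0]) cube([43, 50, 871]);
translate([768, 66, 0]) mirror([1, 0, 0]) rotate([0, atan2(335, 804), 0]) cube([43, 50, 871]);
translate([0, 904, 0]) rotate([0, atan2(335, 804), 0]) cube([43, 50, 871]);
translate([768, 904, 0]) mirror([1, 0, 0]) rotate([0, atan2(335, 804), 0]) cube([43, 50, 871]);


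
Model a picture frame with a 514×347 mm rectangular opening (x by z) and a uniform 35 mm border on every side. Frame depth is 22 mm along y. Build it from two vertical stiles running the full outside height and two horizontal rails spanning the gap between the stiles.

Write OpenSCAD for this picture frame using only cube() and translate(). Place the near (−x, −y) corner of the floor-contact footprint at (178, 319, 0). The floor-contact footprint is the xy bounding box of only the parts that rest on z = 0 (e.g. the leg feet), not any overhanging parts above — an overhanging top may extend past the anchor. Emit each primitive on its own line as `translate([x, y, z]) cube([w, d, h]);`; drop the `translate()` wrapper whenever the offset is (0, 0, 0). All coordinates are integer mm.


translate([178, 319, 0]) cube([35, 22, 417]);
translate([727, 319, 0]) cube([35, 22, 417]);
translate([213, 319, 0]) cube([514, 22, 35]);
translate([213, 319, 382]) cube([514, 22, 35]);


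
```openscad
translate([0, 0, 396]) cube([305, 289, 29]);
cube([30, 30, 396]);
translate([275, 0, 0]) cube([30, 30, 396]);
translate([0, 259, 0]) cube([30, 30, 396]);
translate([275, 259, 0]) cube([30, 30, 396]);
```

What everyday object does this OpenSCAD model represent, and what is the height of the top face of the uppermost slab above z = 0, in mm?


A stool. The seat height is 425 mm.

A 305×289×29 slab at z = 396 on four corner posts — a stool. The seat top is 396 + 29 = 425 mm.
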